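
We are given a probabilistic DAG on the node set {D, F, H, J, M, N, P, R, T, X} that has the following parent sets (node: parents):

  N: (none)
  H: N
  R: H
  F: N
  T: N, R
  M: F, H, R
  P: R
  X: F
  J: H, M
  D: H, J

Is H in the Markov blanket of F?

H is a co-parent of F: both are parents of M.
So H ∈ MB(F).

Yes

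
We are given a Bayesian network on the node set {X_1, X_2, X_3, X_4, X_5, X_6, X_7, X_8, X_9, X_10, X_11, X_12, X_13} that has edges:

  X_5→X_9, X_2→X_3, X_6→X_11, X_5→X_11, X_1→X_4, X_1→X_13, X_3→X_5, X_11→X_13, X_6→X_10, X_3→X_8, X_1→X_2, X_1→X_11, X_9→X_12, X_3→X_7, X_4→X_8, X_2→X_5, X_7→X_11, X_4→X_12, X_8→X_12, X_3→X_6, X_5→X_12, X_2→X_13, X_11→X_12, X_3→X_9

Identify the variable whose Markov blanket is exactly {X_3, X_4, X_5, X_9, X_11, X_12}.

The target node must have every member of {X_3, X_4, X_5, X_9, X_11, X_12} as a parent, child, or co-parent, and no others.
Parents of X_8: X_3, X_4; children: X_12; co-parents: X_4, X_5, X_9, X_11.
These exactly cover the given set, so the node is X_8.

X_8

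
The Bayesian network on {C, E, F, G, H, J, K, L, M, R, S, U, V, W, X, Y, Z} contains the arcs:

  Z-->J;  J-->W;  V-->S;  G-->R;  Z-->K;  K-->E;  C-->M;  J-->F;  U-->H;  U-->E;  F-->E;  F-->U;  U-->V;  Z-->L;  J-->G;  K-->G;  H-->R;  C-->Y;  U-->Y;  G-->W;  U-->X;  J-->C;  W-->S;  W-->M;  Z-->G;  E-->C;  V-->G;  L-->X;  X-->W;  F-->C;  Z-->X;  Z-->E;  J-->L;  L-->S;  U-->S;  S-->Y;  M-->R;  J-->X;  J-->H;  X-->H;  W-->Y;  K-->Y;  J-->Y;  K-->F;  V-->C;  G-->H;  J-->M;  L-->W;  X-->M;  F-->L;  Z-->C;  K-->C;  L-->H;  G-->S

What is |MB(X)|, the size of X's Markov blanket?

9

The Markov blanket of a node is its parents, its children, and the other parents of its children.
X's parents: J, L, U, Z.
Ch(X) = {H, M, W}.
For each child, the remaining parents (spouses of X):
  parents(W) \ {X} = {G, J, L}.
  parents(M) \ {X} = {C, J, W}.
  H's other parents are G, J, L, U.
MB(X) = {C, G, H, J, L, M, U, W, Z}, which has 9 nodes.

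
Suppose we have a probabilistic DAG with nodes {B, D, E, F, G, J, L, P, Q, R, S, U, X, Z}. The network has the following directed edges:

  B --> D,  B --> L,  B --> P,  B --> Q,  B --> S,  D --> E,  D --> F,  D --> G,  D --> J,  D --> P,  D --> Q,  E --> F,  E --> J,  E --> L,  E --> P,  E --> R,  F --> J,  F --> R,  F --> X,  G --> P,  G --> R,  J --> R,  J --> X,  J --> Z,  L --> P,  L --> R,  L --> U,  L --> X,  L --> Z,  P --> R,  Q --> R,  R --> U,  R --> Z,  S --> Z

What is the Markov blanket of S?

{B, J, L, R, Z}

A node's Markov blanket = Pa ∪ Ch ∪ (parents of Ch other than the node itself).
Parents of S: B.
S has child Z.
Other parents of S's children:
  parents(Z) \ {S} = {J, L, R}.
MB(S) = {B, J, L, R, Z}.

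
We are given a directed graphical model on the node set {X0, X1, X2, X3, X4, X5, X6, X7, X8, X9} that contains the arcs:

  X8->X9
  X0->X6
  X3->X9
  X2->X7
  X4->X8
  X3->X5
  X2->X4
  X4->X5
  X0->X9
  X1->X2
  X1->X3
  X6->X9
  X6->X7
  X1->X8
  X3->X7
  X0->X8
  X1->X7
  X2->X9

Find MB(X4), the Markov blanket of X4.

X4 has parent X2.
X4 has children X5, X8.
For each child, the remaining parents (spouses of X4):
  X5: X3
  X8: X0, X1
MB(X4) = {X0, X1, X2, X3, X5, X8}.

{X0, X1, X2, X3, X5, X8}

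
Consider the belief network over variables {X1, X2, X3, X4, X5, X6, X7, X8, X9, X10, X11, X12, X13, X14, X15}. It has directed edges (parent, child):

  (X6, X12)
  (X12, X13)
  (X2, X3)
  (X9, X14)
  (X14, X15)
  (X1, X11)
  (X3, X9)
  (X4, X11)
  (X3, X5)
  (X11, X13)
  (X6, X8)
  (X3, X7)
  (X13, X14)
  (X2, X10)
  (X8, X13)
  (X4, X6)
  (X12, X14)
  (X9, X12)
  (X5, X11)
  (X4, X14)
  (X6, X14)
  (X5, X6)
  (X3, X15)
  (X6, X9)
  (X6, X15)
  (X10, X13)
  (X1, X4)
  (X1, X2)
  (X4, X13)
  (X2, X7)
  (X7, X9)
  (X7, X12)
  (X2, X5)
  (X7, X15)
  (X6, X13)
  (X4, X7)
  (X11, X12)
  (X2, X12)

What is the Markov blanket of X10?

{X2, X4, X6, X8, X11, X12, X13}

By definition, MB(X10) is built from X10's parents, X10's children, and the co-parents of X10.
X10 has parent X2.
Ch(X10) = {X13}.
For each child, the remaining parents (spouses of X10):
  X13: X4, X6, X8, X11, X12
MB(X10) = {X2, X4, X6, X8, X11, X12, X13}.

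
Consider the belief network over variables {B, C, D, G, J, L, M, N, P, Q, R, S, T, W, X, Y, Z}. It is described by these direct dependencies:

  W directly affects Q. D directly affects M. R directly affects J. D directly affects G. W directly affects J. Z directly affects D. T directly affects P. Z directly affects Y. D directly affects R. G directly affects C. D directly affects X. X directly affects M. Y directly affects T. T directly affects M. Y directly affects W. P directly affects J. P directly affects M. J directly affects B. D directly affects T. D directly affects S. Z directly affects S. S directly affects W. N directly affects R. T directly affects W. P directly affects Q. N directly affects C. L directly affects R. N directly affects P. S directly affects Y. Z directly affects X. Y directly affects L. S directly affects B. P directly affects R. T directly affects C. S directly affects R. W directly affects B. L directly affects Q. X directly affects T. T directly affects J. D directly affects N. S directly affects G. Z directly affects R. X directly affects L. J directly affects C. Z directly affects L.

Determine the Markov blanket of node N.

N's children: C, P, R.
Parents of N: D.
Other parents of N's children:
  parents(P) \ {N} = {T}.
  parents(R) \ {N} = {D, L, P, S, Z}.
  C's other parents are G, J, T.
So the Markov blanket of N is {C, D, G, J, L, P, R, S, T, Z}.

{C, D, G, J, L, P, R, S, T, Z}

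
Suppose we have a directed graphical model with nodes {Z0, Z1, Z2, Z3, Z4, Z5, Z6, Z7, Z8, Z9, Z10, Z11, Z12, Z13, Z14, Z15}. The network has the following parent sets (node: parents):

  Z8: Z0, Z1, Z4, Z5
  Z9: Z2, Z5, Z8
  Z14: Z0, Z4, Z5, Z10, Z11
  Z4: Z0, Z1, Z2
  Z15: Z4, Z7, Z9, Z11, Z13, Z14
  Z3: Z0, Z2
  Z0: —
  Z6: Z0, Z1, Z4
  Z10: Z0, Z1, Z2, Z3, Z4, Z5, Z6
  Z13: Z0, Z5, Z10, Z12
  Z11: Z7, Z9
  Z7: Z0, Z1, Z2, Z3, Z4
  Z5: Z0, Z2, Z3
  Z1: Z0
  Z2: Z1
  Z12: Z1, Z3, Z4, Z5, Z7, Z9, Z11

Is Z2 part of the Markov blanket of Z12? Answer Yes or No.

Z12's parents: Z1, Z3, Z4, Z5, Z7, Z9, Z11.
Z12's children: Z13.
Parents of each child, excluding Z12:
  Z13: Z0, Z5, Z10
MB(Z12) = {Z0, Z1, Z3, Z4, Z5, Z7, Z9, Z10, Z11, Z13}; Z2 is not in this set.

No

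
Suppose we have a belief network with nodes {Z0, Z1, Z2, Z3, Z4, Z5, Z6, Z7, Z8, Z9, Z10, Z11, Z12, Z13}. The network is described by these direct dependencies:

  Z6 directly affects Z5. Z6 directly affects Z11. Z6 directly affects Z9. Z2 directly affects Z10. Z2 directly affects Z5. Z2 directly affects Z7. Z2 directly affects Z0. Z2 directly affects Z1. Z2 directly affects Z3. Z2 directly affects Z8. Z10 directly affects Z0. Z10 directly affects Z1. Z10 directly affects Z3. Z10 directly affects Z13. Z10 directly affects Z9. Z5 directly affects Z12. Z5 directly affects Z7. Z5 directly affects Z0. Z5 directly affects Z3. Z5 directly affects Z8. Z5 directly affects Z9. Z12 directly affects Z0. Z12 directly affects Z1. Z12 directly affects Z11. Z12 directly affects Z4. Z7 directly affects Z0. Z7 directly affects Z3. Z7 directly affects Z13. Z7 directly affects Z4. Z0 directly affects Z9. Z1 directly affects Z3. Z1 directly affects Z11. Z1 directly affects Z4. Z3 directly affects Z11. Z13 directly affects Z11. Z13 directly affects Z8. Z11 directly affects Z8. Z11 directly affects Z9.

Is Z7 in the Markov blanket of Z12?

Z7 is a co-parent of Z12: both are parents of Z0, Z4.
So Z7 ∈ MB(Z12).

Yes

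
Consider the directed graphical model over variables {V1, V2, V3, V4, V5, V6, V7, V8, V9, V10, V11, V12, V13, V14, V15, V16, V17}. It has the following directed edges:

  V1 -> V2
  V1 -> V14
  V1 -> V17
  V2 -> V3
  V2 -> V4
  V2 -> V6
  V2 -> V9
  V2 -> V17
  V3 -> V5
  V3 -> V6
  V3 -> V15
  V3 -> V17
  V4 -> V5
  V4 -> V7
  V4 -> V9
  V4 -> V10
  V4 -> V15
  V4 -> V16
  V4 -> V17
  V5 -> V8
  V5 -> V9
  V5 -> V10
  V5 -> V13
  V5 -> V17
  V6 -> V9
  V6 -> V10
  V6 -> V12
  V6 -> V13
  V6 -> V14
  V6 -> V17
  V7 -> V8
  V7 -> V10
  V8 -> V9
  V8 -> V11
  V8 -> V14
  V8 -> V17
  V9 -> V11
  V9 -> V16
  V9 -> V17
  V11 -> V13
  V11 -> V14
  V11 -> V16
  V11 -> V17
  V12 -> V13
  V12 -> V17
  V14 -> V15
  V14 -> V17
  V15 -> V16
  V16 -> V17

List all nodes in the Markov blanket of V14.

{V1, V2, V3, V4, V5, V6, V8, V9, V11, V12, V15, V16, V17}

Parents of V14: V1, V6, V8, V11.
Children of V14: V15, V17.
For each child, the remaining parents (spouses of V14):
  V15's other parents are V3, V4.
  parents(V17) \ {V14} = {V1, V2, V3, V4, V5, V6, V8, V9, V11, V12, V16}.
MB(V14) = {V1, V2, V3, V4, V5, V6, V8, V9, V11, V12, V15, V16, V17}.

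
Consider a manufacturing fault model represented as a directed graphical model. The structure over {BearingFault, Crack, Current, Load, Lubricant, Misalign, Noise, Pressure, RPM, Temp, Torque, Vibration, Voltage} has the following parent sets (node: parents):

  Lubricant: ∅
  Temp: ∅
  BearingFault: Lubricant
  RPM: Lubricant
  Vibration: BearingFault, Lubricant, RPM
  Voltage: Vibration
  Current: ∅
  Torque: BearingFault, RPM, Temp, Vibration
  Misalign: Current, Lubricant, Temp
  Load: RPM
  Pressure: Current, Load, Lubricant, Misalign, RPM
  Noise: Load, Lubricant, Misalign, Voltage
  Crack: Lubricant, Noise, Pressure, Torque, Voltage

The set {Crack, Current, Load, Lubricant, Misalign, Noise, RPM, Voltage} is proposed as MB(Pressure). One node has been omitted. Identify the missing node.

Pressure's parents: Current, Load, Lubricant, Misalign, RPM.
Children of Pressure: Crack.
For each child, the remaining parents (spouses of Pressure):
  Crack also has parents Lubricant, Noise, Torque, Voltage.
MB(Pressure) = {Crack, Current, Load, Lubricant, Misalign, Noise, RPM, Torque, Voltage}.
Comparing with the claimed set, Torque is missing.

Torque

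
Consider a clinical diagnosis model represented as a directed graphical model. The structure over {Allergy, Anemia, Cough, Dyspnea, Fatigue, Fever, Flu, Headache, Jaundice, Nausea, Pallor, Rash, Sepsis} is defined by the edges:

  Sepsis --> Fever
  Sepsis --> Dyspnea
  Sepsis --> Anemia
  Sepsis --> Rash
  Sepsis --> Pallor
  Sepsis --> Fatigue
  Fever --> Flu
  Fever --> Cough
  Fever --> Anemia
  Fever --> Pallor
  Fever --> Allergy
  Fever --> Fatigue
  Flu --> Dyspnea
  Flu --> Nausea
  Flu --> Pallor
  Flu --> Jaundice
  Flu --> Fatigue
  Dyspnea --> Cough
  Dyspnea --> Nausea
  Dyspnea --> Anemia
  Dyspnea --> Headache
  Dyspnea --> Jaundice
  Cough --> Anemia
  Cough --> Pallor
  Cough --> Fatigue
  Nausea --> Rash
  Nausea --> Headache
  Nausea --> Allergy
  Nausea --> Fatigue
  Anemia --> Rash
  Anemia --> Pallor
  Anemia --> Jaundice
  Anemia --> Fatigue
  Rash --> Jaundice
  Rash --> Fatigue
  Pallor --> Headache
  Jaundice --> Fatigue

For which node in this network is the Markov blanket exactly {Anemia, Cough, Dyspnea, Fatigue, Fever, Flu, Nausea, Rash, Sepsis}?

The target node must have every member of {Anemia, Cough, Dyspnea, Fatigue, Fever, Flu, Nausea, Rash, Sepsis} as a parent, child, or co-parent, and no others.
Parents of Jaundice: Anemia, Dyspnea, Flu, Rash; children: Fatigue; co-parents: Anemia, Cough, Fever, Flu, Nausea, Rash, Sepsis.
These exactly cover the given set, so the node is Jaundice.

Jaundice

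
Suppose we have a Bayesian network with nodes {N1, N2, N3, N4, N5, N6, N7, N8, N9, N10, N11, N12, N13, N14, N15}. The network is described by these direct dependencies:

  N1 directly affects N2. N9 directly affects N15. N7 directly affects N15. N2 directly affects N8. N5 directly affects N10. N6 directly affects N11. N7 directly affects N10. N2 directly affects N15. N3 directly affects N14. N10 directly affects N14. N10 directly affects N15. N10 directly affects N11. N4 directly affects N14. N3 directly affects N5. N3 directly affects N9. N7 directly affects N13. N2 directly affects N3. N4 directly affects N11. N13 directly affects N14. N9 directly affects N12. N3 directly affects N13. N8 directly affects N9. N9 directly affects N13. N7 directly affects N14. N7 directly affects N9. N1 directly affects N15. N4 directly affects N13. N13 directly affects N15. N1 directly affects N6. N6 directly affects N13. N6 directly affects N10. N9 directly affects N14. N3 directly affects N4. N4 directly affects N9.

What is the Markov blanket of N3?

N3's parents: N2.
N3 has children N4, N5, N9, N13, N14.
Co-parents of N3 (other parents of its children):
  N4: no additional parents.
  N5: no additional parents.
  N9's other parents are N4, N7, N8.
  N13 also has parents N4, N6, N7, N9.
  N14's other parents are N4, N7, N9, N10, N13.
Union: {N2} ∪ {N4, N5, N9, N13, N14} ∪ {N4, N6, N7, N8, N9, N10, N13} = {N2, N4, N5, N6, N7, N8, N9, N10, N13, N14}.

{N2, N4, N5, N6, N7, N8, N9, N10, N13, N14}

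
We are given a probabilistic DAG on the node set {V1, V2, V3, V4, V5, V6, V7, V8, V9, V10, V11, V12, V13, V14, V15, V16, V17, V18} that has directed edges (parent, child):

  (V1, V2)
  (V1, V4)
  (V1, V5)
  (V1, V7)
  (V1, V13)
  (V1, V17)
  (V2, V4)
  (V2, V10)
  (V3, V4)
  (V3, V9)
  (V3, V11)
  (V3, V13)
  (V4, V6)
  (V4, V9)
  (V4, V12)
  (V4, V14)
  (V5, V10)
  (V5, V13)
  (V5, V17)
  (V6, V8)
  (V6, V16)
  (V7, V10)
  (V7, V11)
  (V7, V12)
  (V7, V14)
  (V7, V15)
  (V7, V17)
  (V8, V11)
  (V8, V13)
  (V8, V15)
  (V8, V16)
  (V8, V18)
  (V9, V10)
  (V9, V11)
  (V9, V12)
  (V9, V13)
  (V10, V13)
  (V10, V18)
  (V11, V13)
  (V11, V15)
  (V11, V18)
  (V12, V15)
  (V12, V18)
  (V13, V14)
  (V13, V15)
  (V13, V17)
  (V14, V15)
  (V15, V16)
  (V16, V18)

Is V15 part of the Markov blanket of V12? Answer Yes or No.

V15 is a child of V12.
So V15 ∈ MB(V12).

Yes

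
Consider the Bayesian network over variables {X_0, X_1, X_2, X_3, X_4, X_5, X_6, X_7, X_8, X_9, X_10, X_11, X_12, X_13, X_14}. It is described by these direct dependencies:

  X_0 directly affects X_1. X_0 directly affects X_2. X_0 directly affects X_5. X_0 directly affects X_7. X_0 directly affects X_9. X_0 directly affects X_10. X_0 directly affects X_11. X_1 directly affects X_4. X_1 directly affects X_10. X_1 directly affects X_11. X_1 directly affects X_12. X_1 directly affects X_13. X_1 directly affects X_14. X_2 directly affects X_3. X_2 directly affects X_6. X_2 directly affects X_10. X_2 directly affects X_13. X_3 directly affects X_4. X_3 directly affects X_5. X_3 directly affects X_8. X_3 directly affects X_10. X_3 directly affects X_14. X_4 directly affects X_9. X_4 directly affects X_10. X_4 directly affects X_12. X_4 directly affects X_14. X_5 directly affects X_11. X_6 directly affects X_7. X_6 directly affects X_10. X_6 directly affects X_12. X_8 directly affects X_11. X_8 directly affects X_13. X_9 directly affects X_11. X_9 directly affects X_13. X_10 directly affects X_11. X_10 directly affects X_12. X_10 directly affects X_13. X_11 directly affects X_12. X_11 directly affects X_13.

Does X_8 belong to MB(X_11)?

X_8 is a parent of X_11.
So X_8 ∈ MB(X_11).

Yes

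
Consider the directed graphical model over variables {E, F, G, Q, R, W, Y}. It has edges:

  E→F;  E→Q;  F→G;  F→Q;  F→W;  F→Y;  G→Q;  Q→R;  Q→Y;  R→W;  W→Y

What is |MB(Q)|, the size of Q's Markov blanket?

6

A node's Markov blanket = Pa ∪ Ch ∪ (parents of Ch other than the node itself).
Q's parents: E, F, G.
Q has children R, Y.
Other parents of Q's children:
  R: —
  Y: F, W
MB(Q) = {E, F, G, R, W, Y}, which has 6 nodes.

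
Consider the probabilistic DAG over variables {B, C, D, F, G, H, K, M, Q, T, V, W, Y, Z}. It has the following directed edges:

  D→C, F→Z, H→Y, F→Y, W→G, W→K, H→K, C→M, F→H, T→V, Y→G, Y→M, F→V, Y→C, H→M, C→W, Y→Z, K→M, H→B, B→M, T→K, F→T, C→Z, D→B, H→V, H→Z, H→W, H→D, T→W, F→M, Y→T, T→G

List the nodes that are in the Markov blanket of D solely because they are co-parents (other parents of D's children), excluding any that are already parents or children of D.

Children of D: B, C.
  B's other parent is H.
  C's other parent is Y.
Excluding nodes already adjacent to D (B, C, H), the co-parent-only contribution is {Y}.

{Y}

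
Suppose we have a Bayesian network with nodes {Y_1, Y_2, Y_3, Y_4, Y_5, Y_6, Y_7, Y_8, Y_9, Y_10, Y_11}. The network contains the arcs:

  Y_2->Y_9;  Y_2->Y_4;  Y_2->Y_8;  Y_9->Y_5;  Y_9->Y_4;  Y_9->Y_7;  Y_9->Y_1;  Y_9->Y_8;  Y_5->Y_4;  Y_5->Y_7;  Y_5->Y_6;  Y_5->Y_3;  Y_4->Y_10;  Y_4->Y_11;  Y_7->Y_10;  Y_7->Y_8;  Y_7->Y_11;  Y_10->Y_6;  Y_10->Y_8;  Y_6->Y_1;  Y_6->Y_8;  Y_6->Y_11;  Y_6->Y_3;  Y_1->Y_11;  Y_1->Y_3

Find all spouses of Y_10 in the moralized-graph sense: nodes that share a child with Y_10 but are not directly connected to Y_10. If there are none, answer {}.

{Y_2, Y_5, Y_9}

Children of Y_10: Y_6, Y_8.
  Y_6's other parent is Y_5.
  Y_8's other parents are Y_2, Y_6, Y_7, Y_9.
Excluding nodes already adjacent to Y_10 (Y_4, Y_6, Y_7, Y_8), the co-parent-only contribution is {Y_2, Y_5, Y_9}.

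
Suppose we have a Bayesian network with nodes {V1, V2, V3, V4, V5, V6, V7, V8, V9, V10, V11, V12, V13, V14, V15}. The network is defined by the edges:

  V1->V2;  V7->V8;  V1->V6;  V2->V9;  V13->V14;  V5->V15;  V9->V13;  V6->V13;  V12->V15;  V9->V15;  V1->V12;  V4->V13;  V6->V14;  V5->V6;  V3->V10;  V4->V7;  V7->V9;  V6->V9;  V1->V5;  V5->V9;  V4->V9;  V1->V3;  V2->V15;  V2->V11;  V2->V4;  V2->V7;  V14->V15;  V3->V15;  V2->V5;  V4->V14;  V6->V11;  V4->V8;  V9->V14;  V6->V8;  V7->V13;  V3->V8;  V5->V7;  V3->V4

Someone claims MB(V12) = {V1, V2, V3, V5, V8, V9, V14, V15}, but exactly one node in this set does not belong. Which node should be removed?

Recall MB(v) = parents ∪ children ∪ spouses, where spouses are the other parents of v's children.
Children of V12: V15.
Pa(V12) = {V1}.
Parents of each child, excluding V12:
  parents(V15) \ {V12} = {V2, V3, V5, V9, V14}.
MB(V12) = {V1, V2, V3, V5, V9, V14, V15}.
V8 is neither a parent, child, nor co-parent of V12, so it does not belong.

V8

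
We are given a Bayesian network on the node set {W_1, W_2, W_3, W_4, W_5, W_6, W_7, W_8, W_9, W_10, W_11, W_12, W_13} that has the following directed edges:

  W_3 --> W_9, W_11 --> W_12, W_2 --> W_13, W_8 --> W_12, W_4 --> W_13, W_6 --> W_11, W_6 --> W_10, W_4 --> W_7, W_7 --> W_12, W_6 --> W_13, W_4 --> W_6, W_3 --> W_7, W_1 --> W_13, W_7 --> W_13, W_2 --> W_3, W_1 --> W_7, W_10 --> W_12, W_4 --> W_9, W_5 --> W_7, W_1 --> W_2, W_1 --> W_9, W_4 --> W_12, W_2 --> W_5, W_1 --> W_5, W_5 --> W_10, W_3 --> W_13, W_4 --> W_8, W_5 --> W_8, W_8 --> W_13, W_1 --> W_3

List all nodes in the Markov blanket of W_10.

{W_4, W_5, W_6, W_7, W_8, W_11, W_12}

Parents of W_10: W_5, W_6.
Children of W_10: W_12.
Parents of each child, excluding W_10:
  parents(W_12) \ {W_10} = {W_4, W_7, W_8, W_11}.
Taking the union gives {W_4, W_5, W_6, W_7, W_8, W_11, W_12}.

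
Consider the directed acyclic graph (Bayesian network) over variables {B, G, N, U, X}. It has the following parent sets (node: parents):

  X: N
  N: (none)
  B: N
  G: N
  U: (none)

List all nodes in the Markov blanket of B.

By definition, MB(B) is built from B's parents, B's children, and the co-parents of B.
Parents of B: N.
B has no children.
With no children, B has no spouses; the co-parent set is empty.
Taking the union gives {N}.

{N}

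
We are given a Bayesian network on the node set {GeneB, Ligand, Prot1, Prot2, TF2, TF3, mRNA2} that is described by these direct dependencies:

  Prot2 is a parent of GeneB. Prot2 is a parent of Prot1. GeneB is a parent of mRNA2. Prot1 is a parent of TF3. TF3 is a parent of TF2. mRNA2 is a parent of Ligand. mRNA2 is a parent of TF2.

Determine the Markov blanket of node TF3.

A node's Markov blanket = Pa ∪ Ch ∪ (parents of Ch other than the node itself).
TF3's parents: Prot1.
TF3 has child TF2.
For each child, the remaining parents (spouses of TF3):
  TF2's other parent is mRNA2.
Taking the union gives {Prot1, TF2, mRNA2}.

{Prot1, TF2, mRNA2}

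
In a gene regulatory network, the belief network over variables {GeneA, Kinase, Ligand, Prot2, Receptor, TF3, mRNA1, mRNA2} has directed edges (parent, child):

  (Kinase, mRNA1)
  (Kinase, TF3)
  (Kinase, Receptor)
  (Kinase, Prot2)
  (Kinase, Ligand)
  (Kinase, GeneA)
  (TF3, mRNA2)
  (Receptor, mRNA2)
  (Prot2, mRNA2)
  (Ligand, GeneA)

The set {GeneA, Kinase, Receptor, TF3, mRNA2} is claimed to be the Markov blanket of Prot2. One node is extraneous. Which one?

By definition, MB(Prot2) is built from Prot2's parents, Prot2's children, and the co-parents of Prot2.
Prot2's children: mRNA2.
Prot2's parents: Kinase.
Co-parents of Prot2 (other parents of its children):
  mRNA2: Receptor, TF3
MB(Prot2) = {Kinase, Receptor, TF3, mRNA2}.
GeneA is neither a parent, child, nor co-parent of Prot2, so it does not belong.

GeneA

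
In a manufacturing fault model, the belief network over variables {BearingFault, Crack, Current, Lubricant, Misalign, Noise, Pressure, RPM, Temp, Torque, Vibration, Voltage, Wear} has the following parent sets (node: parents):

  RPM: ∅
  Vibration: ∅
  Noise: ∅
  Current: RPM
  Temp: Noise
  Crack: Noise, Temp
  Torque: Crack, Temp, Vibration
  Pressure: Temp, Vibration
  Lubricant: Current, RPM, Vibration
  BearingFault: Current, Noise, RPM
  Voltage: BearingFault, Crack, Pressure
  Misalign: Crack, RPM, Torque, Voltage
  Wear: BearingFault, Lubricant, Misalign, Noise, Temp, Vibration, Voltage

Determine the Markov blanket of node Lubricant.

{BearingFault, Current, Misalign, Noise, RPM, Temp, Vibration, Voltage, Wear}

A node's Markov blanket = Pa ∪ Ch ∪ (parents of Ch other than the node itself).
Parents of Lubricant: Current, RPM, Vibration.
Children of Lubricant: Wear.
Parents of each child, excluding Lubricant:
  parents(Wear) \ {Lubricant} = {BearingFault, Misalign, Noise, Temp, Vibration, Voltage}.
Union: {Current, RPM, Vibration} ∪ {Wear} ∪ {BearingFault, Misalign, Noise, Temp, Vibration, Voltage} = {BearingFault, Current, Misalign, Noise, RPM, Temp, Vibration, Voltage, Wear}.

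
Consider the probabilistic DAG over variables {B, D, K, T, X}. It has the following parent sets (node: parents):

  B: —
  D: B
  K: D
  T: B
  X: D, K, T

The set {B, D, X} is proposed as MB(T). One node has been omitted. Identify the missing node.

K

Parents of T: B.
T's children: X.
Co-parents of T (other parents of its children):
  X's other parents are D, K.
MB(T) = {B, D, K, X}.
Comparing with the claimed set, K is missing.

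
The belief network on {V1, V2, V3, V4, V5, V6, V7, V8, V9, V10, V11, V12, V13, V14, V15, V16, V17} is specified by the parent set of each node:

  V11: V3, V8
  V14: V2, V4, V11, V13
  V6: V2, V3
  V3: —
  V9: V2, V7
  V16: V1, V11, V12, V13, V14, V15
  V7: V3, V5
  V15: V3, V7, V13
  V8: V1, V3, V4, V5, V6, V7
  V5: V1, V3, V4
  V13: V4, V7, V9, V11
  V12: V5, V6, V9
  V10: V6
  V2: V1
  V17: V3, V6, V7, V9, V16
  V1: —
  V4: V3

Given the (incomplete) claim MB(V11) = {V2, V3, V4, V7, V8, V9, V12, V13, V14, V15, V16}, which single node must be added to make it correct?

Children of V11: V13, V14, V16.
V11's parents: V3, V8.
For each child, the remaining parents (spouses of V11):
  V13 also has parents V4, V7, V9.
  V14's other parents are V2, V4, V13.
  V16's other parents are V1, V12, V13, V14, V15.
MB(V11) = {V1, V2, V3, V4, V7, V8, V9, V12, V13, V14, V15, V16}.
Comparing with the claimed set, V1 is missing.

V1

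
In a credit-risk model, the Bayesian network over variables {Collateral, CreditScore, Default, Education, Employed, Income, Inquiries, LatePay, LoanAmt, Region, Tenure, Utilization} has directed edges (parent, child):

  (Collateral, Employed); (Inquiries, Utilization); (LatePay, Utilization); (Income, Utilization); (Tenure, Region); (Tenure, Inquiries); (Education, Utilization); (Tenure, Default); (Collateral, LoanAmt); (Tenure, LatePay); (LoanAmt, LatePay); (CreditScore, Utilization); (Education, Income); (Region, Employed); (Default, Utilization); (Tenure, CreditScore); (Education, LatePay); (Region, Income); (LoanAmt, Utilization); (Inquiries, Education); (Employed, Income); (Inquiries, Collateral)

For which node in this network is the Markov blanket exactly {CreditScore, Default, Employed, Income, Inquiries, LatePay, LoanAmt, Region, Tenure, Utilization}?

Education

The target node must have every member of {CreditScore, Default, Employed, Income, Inquiries, LatePay, LoanAmt, Region, Tenure, Utilization} as a parent, child, or co-parent, and no others.
Parents of Education: Inquiries; children: Income, LatePay, Utilization; co-parents: CreditScore, Default, Employed, Income, Inquiries, LatePay, LoanAmt, Region, Tenure.
These exactly cover the given set, so the node is Education.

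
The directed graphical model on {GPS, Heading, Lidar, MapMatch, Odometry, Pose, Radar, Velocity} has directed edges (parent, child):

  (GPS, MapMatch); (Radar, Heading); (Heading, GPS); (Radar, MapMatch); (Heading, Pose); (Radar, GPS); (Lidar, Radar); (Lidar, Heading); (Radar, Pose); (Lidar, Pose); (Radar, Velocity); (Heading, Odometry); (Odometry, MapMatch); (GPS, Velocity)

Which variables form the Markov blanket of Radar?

Parents of Radar: Lidar.
Children of Radar: GPS, Heading, MapMatch, Pose, Velocity.
Co-parents of Radar (other parents of its children):
  Heading's other parent is Lidar.
  parents(Pose) \ {Radar} = {Heading, Lidar}.
  GPS's other parent is Heading.
  MapMatch's other parents are GPS, Odometry.
  Velocity also has parent GPS.
Union: {Lidar} ∪ {GPS, Heading, MapMatch, Pose, Velocity} ∪ {GPS, Heading, Lidar, Odometry} = {GPS, Heading, Lidar, MapMatch, Odometry, Pose, Velocity}.

{GPS, Heading, Lidar, MapMatch, Odometry, Pose, Velocity}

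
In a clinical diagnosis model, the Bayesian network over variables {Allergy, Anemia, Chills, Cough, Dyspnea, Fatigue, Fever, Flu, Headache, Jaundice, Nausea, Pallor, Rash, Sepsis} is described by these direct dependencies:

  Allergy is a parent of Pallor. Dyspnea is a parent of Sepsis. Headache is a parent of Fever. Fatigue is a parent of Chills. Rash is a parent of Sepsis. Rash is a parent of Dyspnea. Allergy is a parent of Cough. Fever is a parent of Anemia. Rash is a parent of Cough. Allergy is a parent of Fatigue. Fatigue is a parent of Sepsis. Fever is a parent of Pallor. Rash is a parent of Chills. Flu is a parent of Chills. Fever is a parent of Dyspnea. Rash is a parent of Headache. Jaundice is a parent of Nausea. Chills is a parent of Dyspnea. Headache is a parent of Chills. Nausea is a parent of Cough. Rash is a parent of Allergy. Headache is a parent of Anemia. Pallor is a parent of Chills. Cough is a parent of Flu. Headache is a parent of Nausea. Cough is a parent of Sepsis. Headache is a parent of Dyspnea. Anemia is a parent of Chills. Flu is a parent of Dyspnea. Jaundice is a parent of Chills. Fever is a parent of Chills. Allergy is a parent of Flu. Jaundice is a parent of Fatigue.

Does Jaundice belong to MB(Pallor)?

Jaundice is a co-parent of Pallor: both are parents of Chills.
So Jaundice ∈ MB(Pallor).

Yes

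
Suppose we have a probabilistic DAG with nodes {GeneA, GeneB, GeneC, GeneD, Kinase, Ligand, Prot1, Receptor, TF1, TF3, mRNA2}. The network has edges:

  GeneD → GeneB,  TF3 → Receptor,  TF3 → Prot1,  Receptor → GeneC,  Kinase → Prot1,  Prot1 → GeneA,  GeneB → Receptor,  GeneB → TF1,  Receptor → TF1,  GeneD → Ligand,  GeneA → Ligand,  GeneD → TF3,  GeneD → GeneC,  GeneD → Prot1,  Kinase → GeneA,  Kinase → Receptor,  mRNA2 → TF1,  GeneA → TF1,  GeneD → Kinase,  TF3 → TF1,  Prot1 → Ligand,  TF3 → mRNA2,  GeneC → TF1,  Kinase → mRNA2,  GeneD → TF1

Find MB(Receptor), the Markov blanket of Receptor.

{GeneA, GeneB, GeneC, GeneD, Kinase, TF1, TF3, mRNA2}

By definition, MB(Receptor) is built from Receptor's parents, Receptor's children, and the co-parents of Receptor.
Pa(Receptor) = {GeneB, Kinase, TF3}.
Ch(Receptor) = {GeneC, TF1}.
Co-parents of Receptor (other parents of its children):
  GeneC's other parent is GeneD.
  TF1 also has parents GeneA, GeneB, GeneC, GeneD, TF3, mRNA2.
So the Markov blanket of Receptor is {GeneA, GeneB, GeneC, GeneD, Kinase, TF1, TF3, mRNA2}.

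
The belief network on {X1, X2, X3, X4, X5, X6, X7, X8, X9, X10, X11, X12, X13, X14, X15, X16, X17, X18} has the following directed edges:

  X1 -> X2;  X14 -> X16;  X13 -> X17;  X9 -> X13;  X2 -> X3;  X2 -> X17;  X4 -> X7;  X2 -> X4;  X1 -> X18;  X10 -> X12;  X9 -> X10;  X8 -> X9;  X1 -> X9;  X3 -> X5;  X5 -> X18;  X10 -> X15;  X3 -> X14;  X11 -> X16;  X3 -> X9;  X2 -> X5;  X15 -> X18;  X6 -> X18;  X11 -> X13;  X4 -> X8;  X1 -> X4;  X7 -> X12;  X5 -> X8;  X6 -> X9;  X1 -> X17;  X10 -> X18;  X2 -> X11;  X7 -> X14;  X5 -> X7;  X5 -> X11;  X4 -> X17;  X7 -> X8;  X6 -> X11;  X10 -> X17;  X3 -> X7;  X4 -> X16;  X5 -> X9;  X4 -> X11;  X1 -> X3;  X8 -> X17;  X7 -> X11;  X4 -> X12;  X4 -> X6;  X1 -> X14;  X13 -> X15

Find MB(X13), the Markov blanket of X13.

{X1, X2, X4, X8, X9, X10, X11, X15, X17}

Parents of X13: X9, X11.
X13 has children X15, X17.
Other parents of X13's children:
  parents(X15) \ {X13} = {X10}.
  X17 also has parents X1, X2, X4, X8, X10.
Taking the union gives {X1, X2, X4, X8, X9, X10, X11, X15, X17}.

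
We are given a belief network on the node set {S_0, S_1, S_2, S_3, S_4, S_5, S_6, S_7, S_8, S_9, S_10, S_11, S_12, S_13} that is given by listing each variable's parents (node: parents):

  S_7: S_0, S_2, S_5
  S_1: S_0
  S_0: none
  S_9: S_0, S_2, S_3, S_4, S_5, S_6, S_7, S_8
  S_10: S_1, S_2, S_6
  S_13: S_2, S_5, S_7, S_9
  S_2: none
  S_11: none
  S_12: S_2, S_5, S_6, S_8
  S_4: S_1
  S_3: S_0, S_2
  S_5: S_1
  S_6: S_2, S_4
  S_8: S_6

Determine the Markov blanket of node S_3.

S_3 has parents S_0, S_2.
Children of S_3: S_9.
Other parents of S_3's children:
  S_9: S_0, S_2, S_4, S_5, S_6, S_7, S_8
Union: {S_0, S_2} ∪ {S_9} ∪ {S_0, S_2, S_4, S_5, S_6, S_7, S_8} = {S_0, S_2, S_4, S_5, S_6, S_7, S_8, S_9}.

{S_0, S_2, S_4, S_5, S_6, S_7, S_8, S_9}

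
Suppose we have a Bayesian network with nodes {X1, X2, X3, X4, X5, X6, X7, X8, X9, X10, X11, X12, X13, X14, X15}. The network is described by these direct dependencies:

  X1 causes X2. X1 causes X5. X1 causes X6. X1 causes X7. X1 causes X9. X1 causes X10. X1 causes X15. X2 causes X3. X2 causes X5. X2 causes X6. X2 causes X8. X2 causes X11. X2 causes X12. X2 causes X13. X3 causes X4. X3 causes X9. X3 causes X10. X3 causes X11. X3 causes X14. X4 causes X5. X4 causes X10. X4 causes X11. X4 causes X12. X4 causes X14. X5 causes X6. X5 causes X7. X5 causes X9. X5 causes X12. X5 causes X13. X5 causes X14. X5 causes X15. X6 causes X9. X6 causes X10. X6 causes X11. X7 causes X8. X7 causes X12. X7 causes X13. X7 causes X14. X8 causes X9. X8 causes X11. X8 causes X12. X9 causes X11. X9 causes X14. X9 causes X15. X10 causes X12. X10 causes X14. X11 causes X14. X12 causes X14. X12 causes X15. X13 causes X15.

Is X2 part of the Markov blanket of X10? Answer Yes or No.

Yes

X2 is a co-parent of X10: both are parents of X12.
So X2 ∈ MB(X10).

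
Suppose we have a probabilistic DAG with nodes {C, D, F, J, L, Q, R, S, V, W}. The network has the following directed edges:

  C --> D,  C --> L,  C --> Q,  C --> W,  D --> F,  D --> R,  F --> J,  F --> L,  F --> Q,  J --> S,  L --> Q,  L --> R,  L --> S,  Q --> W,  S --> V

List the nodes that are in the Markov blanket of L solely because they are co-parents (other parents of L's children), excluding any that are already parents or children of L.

Children of L: Q, R, S.
  parents(Q) \ {L} = {C, F}.
  R's other parent is D.
  parents(S) \ {L} = {J}.
Excluding nodes already adjacent to L (C, F, Q, R, S), the co-parent-only contribution is {D, J}.

{D, J}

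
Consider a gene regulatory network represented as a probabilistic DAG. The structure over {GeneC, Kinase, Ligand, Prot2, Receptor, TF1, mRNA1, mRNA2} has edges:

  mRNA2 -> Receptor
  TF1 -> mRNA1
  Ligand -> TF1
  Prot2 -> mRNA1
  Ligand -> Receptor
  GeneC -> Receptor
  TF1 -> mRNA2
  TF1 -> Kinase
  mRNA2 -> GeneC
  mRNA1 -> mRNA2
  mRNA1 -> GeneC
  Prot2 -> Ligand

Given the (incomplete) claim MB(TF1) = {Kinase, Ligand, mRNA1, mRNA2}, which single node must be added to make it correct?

Recall MB(v) = parents ∪ children ∪ spouses, where spouses are the other parents of v's children.
TF1 has parent Ligand.
Ch(TF1) = {Kinase, mRNA1, mRNA2}.
Co-parents of TF1 (other parents of its children):
  mRNA1: Prot2
  Kinase: —
  mRNA2: mRNA1
MB(TF1) = {Kinase, Ligand, Prot2, mRNA1, mRNA2}.
Comparing with the claimed set, Prot2 is missing.

Prot2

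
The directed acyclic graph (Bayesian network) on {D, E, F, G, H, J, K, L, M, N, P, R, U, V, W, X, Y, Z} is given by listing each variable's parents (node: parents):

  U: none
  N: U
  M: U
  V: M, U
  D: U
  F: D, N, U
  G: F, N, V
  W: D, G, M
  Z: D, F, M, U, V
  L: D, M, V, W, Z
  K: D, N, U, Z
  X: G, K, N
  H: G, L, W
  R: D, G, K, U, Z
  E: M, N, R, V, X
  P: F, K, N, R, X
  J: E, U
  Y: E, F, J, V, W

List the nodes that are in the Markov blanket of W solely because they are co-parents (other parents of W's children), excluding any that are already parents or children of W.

{E, F, J, V, Z}

Children of W: H, L, Y.
  L's other parents are D, M, V, Z.
  H's other parents are G, L.
  Y also has parents E, F, J, V.
Excluding nodes already adjacent to W (D, G, H, L, M, Y), the co-parent-only contribution is {E, F, J, V, Z}.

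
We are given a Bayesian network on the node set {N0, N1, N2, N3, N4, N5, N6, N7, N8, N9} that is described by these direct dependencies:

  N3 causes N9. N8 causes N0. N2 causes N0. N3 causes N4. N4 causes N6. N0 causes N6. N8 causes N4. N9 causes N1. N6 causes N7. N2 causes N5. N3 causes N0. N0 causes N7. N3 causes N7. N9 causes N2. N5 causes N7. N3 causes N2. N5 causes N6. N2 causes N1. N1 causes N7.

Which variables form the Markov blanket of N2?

{N0, N1, N3, N5, N8, N9}

By definition, MB(N2) is built from N2's parents, N2's children, and the co-parents of N2.
N2's parents: N3, N9.
Ch(N2) = {N0, N1, N5}.
Other parents of N2's children:
  N5: no additional parents.
  parents(N0) \ {N2} = {N3, N8}.
  N1's other parent is N9.
Union: {N3, N9} ∪ {N0, N1, N5} ∪ {N3, N8, N9} = {N0, N1, N3, N5, N8, N9}.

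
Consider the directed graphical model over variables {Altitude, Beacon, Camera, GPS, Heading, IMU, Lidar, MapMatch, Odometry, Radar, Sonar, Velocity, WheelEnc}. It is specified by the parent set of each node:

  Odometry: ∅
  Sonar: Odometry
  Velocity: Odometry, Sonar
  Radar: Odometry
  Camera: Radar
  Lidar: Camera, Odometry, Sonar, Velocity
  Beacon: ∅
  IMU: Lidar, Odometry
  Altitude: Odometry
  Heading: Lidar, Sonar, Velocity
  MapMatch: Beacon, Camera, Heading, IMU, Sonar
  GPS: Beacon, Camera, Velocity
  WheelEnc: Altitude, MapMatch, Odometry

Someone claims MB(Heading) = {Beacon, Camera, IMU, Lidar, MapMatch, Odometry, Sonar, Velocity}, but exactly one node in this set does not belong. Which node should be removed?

Heading has parents Lidar, Sonar, Velocity.
Heading has child MapMatch.
Other parents of Heading's children:
  MapMatch: Beacon, Camera, IMU, Sonar
MB(Heading) = {Beacon, Camera, IMU, Lidar, MapMatch, Sonar, Velocity}.
Odometry is neither a parent, child, nor co-parent of Heading, so it does not belong.

Odometry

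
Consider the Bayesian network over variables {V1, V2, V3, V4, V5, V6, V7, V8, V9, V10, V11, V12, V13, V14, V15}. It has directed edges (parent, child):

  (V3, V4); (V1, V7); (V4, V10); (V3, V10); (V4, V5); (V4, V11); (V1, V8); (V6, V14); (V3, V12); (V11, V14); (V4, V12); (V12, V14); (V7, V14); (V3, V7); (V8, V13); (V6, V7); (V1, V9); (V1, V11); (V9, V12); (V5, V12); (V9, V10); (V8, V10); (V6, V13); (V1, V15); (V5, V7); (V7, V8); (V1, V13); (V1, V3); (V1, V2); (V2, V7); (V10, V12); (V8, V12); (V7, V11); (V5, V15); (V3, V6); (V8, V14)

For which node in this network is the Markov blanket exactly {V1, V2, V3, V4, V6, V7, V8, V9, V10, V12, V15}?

The target node must have every member of {V1, V2, V3, V4, V6, V7, V8, V9, V10, V12, V15} as a parent, child, or co-parent, and no others.
Parents of V5: V4; children: V7, V12, V15; co-parents: V1, V2, V3, V4, V6, V8, V9, V10.
These exactly cover the given set, so the node is V5.

V5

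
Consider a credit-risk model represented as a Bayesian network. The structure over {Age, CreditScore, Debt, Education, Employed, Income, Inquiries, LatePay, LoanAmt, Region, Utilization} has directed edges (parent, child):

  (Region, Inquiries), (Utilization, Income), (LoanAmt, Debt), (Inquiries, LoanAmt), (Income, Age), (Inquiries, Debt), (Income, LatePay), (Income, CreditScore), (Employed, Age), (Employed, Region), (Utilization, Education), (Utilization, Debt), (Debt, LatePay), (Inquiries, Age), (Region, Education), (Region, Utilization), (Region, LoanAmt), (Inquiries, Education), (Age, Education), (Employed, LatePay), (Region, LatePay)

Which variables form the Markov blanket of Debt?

By definition, MB(Debt) is built from Debt's parents, Debt's children, and the co-parents of Debt.
Debt's parents: Inquiries, LoanAmt, Utilization.
Children of Debt: LatePay.
Parents of each child, excluding Debt:
  LatePay: Employed, Income, Region
MB(Debt) = {Employed, Income, Inquiries, LatePay, LoanAmt, Region, Utilization}.

{Employed, Income, Inquiries, LatePay, LoanAmt, Region, Utilization}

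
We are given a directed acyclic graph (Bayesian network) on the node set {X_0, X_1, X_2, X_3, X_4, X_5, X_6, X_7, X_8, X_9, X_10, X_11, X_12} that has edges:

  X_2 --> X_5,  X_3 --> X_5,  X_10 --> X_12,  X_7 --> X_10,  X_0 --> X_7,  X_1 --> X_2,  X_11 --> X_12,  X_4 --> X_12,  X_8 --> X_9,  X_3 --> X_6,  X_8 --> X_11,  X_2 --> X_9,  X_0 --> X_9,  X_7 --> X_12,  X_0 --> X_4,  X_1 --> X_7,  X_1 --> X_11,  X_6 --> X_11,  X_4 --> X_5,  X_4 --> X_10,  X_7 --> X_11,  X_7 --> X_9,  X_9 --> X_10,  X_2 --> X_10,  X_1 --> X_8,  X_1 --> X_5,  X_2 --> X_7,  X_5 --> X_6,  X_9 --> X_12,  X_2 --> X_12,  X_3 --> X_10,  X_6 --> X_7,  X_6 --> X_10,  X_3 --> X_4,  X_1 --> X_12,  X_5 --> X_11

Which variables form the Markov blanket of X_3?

Recall MB(v) = parents ∪ children ∪ spouses, where spouses are the other parents of v's children.
Pa(X_3) = {}.
Children of X_3: X_4, X_5, X_6, X_10.
Other parents of X_3's children:
  X_4 also has parent X_0.
  X_5 also has parents X_1, X_2, X_4.
  parents(X_6) \ {X_3} = {X_5}.
  parents(X_10) \ {X_3} = {X_2, X_4, X_6, X_7, X_9}.
So the Markov blanket of X_3 is {X_0, X_1, X_2, X_4, X_5, X_6, X_7, X_9, X_10}.

{X_0, X_1, X_2, X_4, X_5, X_6, X_7, X_9, X_10}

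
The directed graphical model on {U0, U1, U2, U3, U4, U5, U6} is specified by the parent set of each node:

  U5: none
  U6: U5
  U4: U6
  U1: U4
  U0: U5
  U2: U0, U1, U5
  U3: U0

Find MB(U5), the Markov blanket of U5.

{U0, U1, U2, U6}

A node's Markov blanket = Pa ∪ Ch ∪ (parents of Ch other than the node itself).
U5 has no parents.
U5 has children U0, U2, U6.
Parents of each child, excluding U5:
  U6: —
  U0: —
  U2: U0, U1
Union: {} ∪ {U0, U2, U6} ∪ {U0, U1} = {U0, U1, U2, U6}.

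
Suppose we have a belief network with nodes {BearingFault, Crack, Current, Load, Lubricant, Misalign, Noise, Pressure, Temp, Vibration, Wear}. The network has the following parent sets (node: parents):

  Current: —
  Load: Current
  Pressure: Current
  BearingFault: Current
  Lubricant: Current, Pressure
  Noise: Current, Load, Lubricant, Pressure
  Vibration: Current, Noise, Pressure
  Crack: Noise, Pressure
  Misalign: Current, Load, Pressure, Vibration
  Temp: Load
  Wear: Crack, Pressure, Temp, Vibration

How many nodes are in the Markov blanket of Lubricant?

By definition, MB(Lubricant) is built from Lubricant's parents, Lubricant's children, and the co-parents of Lubricant.
Lubricant's children: Noise.
Pa(Lubricant) = {Current, Pressure}.
Parents of each child, excluding Lubricant:
  Noise: Current, Load, Pressure
MB(Lubricant) = {Current, Load, Noise, Pressure}, which has 4 nodes.

4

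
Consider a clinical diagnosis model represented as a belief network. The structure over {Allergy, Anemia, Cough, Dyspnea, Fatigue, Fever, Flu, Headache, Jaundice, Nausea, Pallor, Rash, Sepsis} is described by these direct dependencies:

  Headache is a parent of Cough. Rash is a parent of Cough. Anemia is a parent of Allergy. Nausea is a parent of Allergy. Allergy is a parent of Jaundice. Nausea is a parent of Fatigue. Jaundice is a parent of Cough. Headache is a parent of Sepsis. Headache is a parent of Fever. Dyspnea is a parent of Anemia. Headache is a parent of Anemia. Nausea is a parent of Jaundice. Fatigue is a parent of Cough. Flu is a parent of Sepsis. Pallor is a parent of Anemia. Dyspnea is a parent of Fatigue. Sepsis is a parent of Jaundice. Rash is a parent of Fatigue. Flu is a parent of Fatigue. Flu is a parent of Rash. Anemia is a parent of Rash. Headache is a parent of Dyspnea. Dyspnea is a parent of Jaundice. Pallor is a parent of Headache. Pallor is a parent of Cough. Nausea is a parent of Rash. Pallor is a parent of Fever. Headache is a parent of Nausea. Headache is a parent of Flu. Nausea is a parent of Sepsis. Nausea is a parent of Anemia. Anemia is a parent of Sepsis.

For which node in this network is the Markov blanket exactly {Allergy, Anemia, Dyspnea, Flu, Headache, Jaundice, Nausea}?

The target node must have every member of {Allergy, Anemia, Dyspnea, Flu, Headache, Jaundice, Nausea} as a parent, child, or co-parent, and no others.
Parents of Sepsis: Anemia, Flu, Headache, Nausea; children: Jaundice; co-parents: Allergy, Dyspnea, Nausea.
These exactly cover the given set, so the node is Sepsis.

Sepsis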